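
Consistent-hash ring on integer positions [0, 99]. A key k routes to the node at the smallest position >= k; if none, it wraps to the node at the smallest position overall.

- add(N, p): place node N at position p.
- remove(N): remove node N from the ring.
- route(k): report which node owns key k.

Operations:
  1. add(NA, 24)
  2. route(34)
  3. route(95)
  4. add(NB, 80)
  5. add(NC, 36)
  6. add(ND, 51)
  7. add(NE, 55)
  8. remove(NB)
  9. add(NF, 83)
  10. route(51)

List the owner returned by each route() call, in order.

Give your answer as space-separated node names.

Answer: NA NA ND

Derivation:
Op 1: add NA@24 -> ring=[24:NA]
Op 2: route key 34: none >= 34, wrap to smallest pos 24 -> NA
Op 3: route key 95: none >= 95, wrap to smallest pos 24 -> NA
Op 4: add NB@80 -> ring=[24:NA,80:NB]
Op 5: add NC@36 -> ring=[24:NA,36:NC,80:NB]
Op 6: add ND@51 -> ring=[24:NA,36:NC,51:ND,80:NB]
Op 7: add NE@55 -> ring=[24:NA,36:NC,51:ND,55:NE,80:NB]
Op 8: remove NB -> ring=[24:NA,36:NC,51:ND,55:NE]
Op 9: add NF@83 -> ring=[24:NA,36:NC,51:ND,55:NE,83:NF]
Op 10: route key 51: smallest pos >= 51 is 51 -> ND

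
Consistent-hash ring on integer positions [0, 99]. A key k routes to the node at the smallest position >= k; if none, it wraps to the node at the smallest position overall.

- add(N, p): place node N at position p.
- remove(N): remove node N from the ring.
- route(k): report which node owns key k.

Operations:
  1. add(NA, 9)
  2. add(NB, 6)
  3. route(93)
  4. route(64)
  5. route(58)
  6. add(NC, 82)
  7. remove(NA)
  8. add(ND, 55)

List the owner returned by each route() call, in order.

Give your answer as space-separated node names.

Op 1: add NA@9 -> ring=[9:NA]
Op 2: add NB@6 -> ring=[6:NB,9:NA]
Op 3: route key 93: none >= 93, wrap to smallest pos 6 -> NB
Op 4: route key 64: none >= 64, wrap to smallest pos 6 -> NB
Op 5: route key 58: none >= 58, wrap to smallest pos 6 -> NB
Op 6: add NC@82 -> ring=[6:NB,9:NA,82:NC]
Op 7: remove NA -> ring=[6:NB,82:NC]
Op 8: add ND@55 -> ring=[6:NB,55:ND,82:NC]

Answer: NB NB NB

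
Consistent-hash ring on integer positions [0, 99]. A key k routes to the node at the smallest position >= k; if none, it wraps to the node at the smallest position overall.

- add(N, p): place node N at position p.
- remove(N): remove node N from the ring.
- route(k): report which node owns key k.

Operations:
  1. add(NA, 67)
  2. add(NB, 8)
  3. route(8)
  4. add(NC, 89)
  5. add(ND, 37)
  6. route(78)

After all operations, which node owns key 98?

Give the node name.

Answer: NB

Derivation:
Op 1: add NA@67 -> ring=[67:NA]
Op 2: add NB@8 -> ring=[8:NB,67:NA]
Op 3: route key 8: smallest pos >= 8 is 8 -> NB
Op 4: add NC@89 -> ring=[8:NB,67:NA,89:NC]
Op 5: add ND@37 -> ring=[8:NB,37:ND,67:NA,89:NC]
Op 6: route key 78: smallest pos >= 78 is 89 -> NC
Final route key 98: none >= 98, wrap to smallest pos 8 -> NB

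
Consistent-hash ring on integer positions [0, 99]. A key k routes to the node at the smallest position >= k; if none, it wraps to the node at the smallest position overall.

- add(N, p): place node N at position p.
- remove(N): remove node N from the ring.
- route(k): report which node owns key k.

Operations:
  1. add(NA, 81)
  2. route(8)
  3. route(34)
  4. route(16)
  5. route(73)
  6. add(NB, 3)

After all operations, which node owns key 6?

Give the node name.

Op 1: add NA@81 -> ring=[81:NA]
Op 2: route key 8: smallest pos >= 8 is 81 -> NA
Op 3: route key 34: smallest pos >= 34 is 81 -> NA
Op 4: route key 16: smallest pos >= 16 is 81 -> NA
Op 5: route key 73: smallest pos >= 73 is 81 -> NA
Op 6: add NB@3 -> ring=[3:NB,81:NA]
Final route key 6: smallest pos >= 6 is 81 -> NA

Answer: NA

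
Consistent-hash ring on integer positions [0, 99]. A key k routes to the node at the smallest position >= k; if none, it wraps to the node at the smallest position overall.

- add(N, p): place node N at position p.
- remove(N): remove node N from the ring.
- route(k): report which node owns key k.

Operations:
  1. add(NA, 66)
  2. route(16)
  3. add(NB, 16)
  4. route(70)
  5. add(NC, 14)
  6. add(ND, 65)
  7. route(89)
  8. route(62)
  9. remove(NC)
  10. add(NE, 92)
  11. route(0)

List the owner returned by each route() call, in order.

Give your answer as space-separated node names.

Answer: NA NB NC ND NB

Derivation:
Op 1: add NA@66 -> ring=[66:NA]
Op 2: route key 16: smallest pos >= 16 is 66 -> NA
Op 3: add NB@16 -> ring=[16:NB,66:NA]
Op 4: route key 70: none >= 70, wrap to smallest pos 16 -> NB
Op 5: add NC@14 -> ring=[14:NC,16:NB,66:NA]
Op 6: add ND@65 -> ring=[14:NC,16:NB,65:ND,66:NA]
Op 7: route key 89: none >= 89, wrap to smallest pos 14 -> NC
Op 8: route key 62: smallest pos >= 62 is 65 -> ND
Op 9: remove NC -> ring=[16:NB,65:ND,66:NA]
Op 10: add NE@92 -> ring=[16:NB,65:ND,66:NA,92:NE]
Op 11: route key 0: smallest pos >= 0 is 16 -> NB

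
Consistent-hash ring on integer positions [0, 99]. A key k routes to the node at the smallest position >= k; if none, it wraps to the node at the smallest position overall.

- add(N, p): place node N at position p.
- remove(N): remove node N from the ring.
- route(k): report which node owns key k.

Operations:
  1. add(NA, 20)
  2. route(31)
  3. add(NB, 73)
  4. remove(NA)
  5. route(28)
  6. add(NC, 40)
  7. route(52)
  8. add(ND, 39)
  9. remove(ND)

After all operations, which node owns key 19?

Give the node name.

Answer: NC

Derivation:
Op 1: add NA@20 -> ring=[20:NA]
Op 2: route key 31: none >= 31, wrap to smallest pos 20 -> NA
Op 3: add NB@73 -> ring=[20:NA,73:NB]
Op 4: remove NA -> ring=[73:NB]
Op 5: route key 28: smallest pos >= 28 is 73 -> NB
Op 6: add NC@40 -> ring=[40:NC,73:NB]
Op 7: route key 52: smallest pos >= 52 is 73 -> NB
Op 8: add ND@39 -> ring=[39:ND,40:NC,73:NB]
Op 9: remove ND -> ring=[40:NC,73:NB]
Final route key 19: smallest pos >= 19 is 40 -> NC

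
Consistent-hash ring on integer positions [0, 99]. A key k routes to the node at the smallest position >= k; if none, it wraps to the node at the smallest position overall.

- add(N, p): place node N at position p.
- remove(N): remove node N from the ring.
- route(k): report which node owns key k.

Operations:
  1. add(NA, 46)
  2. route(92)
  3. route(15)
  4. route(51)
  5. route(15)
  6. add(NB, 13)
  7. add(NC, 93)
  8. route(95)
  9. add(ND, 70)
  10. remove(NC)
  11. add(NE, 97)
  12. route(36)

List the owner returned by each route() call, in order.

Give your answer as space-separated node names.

Answer: NA NA NA NA NB NA

Derivation:
Op 1: add NA@46 -> ring=[46:NA]
Op 2: route key 92: none >= 92, wrap to smallest pos 46 -> NA
Op 3: route key 15: smallest pos >= 15 is 46 -> NA
Op 4: route key 51: none >= 51, wrap to smallest pos 46 -> NA
Op 5: route key 15: smallest pos >= 15 is 46 -> NA
Op 6: add NB@13 -> ring=[13:NB,46:NA]
Op 7: add NC@93 -> ring=[13:NB,46:NA,93:NC]
Op 8: route key 95: none >= 95, wrap to smallest pos 13 -> NB
Op 9: add ND@70 -> ring=[13:NB,46:NA,70:ND,93:NC]
Op 10: remove NC -> ring=[13:NB,46:NA,70:ND]
Op 11: add NE@97 -> ring=[13:NB,46:NA,70:ND,97:NE]
Op 12: route key 36: smallest pos >= 36 is 46 -> NA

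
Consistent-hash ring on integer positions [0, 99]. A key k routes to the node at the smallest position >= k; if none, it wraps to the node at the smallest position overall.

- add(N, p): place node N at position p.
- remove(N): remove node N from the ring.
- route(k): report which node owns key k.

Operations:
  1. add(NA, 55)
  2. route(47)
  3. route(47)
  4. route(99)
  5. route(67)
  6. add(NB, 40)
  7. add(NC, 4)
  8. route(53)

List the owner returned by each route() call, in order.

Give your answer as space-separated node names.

Op 1: add NA@55 -> ring=[55:NA]
Op 2: route key 47: smallest pos >= 47 is 55 -> NA
Op 3: route key 47: smallest pos >= 47 is 55 -> NA
Op 4: route key 99: none >= 99, wrap to smallest pos 55 -> NA
Op 5: route key 67: none >= 67, wrap to smallest pos 55 -> NA
Op 6: add NB@40 -> ring=[40:NB,55:NA]
Op 7: add NC@4 -> ring=[4:NC,40:NB,55:NA]
Op 8: route key 53: smallest pos >= 53 is 55 -> NA

Answer: NA NA NA NA NA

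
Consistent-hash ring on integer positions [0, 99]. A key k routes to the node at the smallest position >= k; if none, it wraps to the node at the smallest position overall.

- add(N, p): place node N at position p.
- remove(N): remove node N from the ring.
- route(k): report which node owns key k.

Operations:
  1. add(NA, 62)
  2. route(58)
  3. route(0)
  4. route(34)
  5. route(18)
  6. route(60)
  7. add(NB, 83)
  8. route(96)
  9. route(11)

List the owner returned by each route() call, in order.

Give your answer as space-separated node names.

Answer: NA NA NA NA NA NA NA

Derivation:
Op 1: add NA@62 -> ring=[62:NA]
Op 2: route key 58: smallest pos >= 58 is 62 -> NA
Op 3: route key 0: smallest pos >= 0 is 62 -> NA
Op 4: route key 34: smallest pos >= 34 is 62 -> NA
Op 5: route key 18: smallest pos >= 18 is 62 -> NA
Op 6: route key 60: smallest pos >= 60 is 62 -> NA
Op 7: add NB@83 -> ring=[62:NA,83:NB]
Op 8: route key 96: none >= 96, wrap to smallest pos 62 -> NA
Op 9: route key 11: smallest pos >= 11 is 62 -> NA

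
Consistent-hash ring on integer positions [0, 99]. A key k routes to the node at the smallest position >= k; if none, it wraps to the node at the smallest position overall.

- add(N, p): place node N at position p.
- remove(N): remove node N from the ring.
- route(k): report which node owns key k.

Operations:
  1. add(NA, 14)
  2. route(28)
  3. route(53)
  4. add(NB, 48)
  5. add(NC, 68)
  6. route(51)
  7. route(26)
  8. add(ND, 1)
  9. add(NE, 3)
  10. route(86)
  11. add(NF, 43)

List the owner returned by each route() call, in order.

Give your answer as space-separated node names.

Op 1: add NA@14 -> ring=[14:NA]
Op 2: route key 28: none >= 28, wrap to smallest pos 14 -> NA
Op 3: route key 53: none >= 53, wrap to smallest pos 14 -> NA
Op 4: add NB@48 -> ring=[14:NA,48:NB]
Op 5: add NC@68 -> ring=[14:NA,48:NB,68:NC]
Op 6: route key 51: smallest pos >= 51 is 68 -> NC
Op 7: route key 26: smallest pos >= 26 is 48 -> NB
Op 8: add ND@1 -> ring=[1:ND,14:NA,48:NB,68:NC]
Op 9: add NE@3 -> ring=[1:ND,3:NE,14:NA,48:NB,68:NC]
Op 10: route key 86: none >= 86, wrap to smallest pos 1 -> ND
Op 11: add NF@43 -> ring=[1:ND,3:NE,14:NA,43:NF,48:NB,68:NC]

Answer: NA NA NC NB ND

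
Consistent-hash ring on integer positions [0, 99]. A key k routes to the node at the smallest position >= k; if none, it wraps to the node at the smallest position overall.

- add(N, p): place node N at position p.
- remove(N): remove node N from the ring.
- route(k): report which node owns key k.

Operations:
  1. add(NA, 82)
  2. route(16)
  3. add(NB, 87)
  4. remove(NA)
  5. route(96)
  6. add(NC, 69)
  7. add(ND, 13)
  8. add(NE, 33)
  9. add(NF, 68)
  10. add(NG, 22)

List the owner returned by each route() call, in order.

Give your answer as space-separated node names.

Answer: NA NB

Derivation:
Op 1: add NA@82 -> ring=[82:NA]
Op 2: route key 16: smallest pos >= 16 is 82 -> NA
Op 3: add NB@87 -> ring=[82:NA,87:NB]
Op 4: remove NA -> ring=[87:NB]
Op 5: route key 96: none >= 96, wrap to smallest pos 87 -> NB
Op 6: add NC@69 -> ring=[69:NC,87:NB]
Op 7: add ND@13 -> ring=[13:ND,69:NC,87:NB]
Op 8: add NE@33 -> ring=[13:ND,33:NE,69:NC,87:NB]
Op 9: add NF@68 -> ring=[13:ND,33:NE,68:NF,69:NC,87:NB]
Op 10: add NG@22 -> ring=[13:ND,22:NG,33:NE,68:NF,69:NC,87:NB]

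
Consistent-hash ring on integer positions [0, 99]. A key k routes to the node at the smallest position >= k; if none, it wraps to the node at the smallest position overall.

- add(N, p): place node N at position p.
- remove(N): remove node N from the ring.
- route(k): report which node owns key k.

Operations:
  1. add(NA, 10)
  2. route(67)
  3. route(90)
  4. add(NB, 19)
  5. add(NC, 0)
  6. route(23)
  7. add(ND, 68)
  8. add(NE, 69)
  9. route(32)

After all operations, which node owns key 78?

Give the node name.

Answer: NC

Derivation:
Op 1: add NA@10 -> ring=[10:NA]
Op 2: route key 67: none >= 67, wrap to smallest pos 10 -> NA
Op 3: route key 90: none >= 90, wrap to smallest pos 10 -> NA
Op 4: add NB@19 -> ring=[10:NA,19:NB]
Op 5: add NC@0 -> ring=[0:NC,10:NA,19:NB]
Op 6: route key 23: none >= 23, wrap to smallest pos 0 -> NC
Op 7: add ND@68 -> ring=[0:NC,10:NA,19:NB,68:ND]
Op 8: add NE@69 -> ring=[0:NC,10:NA,19:NB,68:ND,69:NE]
Op 9: route key 32: smallest pos >= 32 is 68 -> ND
Final route key 78: none >= 78, wrap to smallest pos 0 -> NC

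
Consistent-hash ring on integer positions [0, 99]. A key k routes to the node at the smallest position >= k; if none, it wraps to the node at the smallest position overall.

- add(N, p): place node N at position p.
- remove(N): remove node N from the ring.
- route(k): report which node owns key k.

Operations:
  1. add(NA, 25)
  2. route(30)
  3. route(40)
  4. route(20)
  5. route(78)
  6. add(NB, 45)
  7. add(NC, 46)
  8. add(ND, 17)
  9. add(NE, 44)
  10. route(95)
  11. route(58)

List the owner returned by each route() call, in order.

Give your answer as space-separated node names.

Answer: NA NA NA NA ND ND

Derivation:
Op 1: add NA@25 -> ring=[25:NA]
Op 2: route key 30: none >= 30, wrap to smallest pos 25 -> NA
Op 3: route key 40: none >= 40, wrap to smallest pos 25 -> NA
Op 4: route key 20: smallest pos >= 20 is 25 -> NA
Op 5: route key 78: none >= 78, wrap to smallest pos 25 -> NA
Op 6: add NB@45 -> ring=[25:NA,45:NB]
Op 7: add NC@46 -> ring=[25:NA,45:NB,46:NC]
Op 8: add ND@17 -> ring=[17:ND,25:NA,45:NB,46:NC]
Op 9: add NE@44 -> ring=[17:ND,25:NA,44:NE,45:NB,46:NC]
Op 10: route key 95: none >= 95, wrap to smallest pos 17 -> ND
Op 11: route key 58: none >= 58, wrap to smallest pos 17 -> ND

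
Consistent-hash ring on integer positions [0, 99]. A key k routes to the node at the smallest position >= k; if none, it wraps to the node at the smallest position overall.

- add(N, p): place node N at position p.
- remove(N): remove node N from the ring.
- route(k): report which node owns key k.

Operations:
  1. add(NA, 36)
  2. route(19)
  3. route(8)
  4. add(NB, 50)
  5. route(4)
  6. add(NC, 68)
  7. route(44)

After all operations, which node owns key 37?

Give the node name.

Op 1: add NA@36 -> ring=[36:NA]
Op 2: route key 19: smallest pos >= 19 is 36 -> NA
Op 3: route key 8: smallest pos >= 8 is 36 -> NA
Op 4: add NB@50 -> ring=[36:NA,50:NB]
Op 5: route key 4: smallest pos >= 4 is 36 -> NA
Op 6: add NC@68 -> ring=[36:NA,50:NB,68:NC]
Op 7: route key 44: smallest pos >= 44 is 50 -> NB
Final route key 37: smallest pos >= 37 is 50 -> NB

Answer: NB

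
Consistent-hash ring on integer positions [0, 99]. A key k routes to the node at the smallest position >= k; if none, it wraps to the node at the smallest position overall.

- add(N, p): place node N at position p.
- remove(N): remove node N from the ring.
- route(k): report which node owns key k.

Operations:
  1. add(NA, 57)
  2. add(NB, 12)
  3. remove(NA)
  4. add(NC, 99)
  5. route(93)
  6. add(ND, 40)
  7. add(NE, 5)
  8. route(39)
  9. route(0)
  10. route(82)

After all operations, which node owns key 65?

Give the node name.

Op 1: add NA@57 -> ring=[57:NA]
Op 2: add NB@12 -> ring=[12:NB,57:NA]
Op 3: remove NA -> ring=[12:NB]
Op 4: add NC@99 -> ring=[12:NB,99:NC]
Op 5: route key 93: smallest pos >= 93 is 99 -> NC
Op 6: add ND@40 -> ring=[12:NB,40:ND,99:NC]
Op 7: add NE@5 -> ring=[5:NE,12:NB,40:ND,99:NC]
Op 8: route key 39: smallest pos >= 39 is 40 -> ND
Op 9: route key 0: smallest pos >= 0 is 5 -> NE
Op 10: route key 82: smallest pos >= 82 is 99 -> NC
Final route key 65: smallest pos >= 65 is 99 -> NC

Answer: NC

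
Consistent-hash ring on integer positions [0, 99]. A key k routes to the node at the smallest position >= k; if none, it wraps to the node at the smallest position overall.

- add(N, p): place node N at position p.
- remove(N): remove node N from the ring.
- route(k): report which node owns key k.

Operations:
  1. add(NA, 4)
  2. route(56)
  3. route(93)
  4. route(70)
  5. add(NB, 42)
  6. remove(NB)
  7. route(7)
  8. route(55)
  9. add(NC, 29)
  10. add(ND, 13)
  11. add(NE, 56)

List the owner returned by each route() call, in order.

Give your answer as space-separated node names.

Op 1: add NA@4 -> ring=[4:NA]
Op 2: route key 56: none >= 56, wrap to smallest pos 4 -> NA
Op 3: route key 93: none >= 93, wrap to smallest pos 4 -> NA
Op 4: route key 70: none >= 70, wrap to smallest pos 4 -> NA
Op 5: add NB@42 -> ring=[4:NA,42:NB]
Op 6: remove NB -> ring=[4:NA]
Op 7: route key 7: none >= 7, wrap to smallest pos 4 -> NA
Op 8: route key 55: none >= 55, wrap to smallest pos 4 -> NA
Op 9: add NC@29 -> ring=[4:NA,29:NC]
Op 10: add ND@13 -> ring=[4:NA,13:ND,29:NC]
Op 11: add NE@56 -> ring=[4:NA,13:ND,29:NC,56:NE]

Answer: NA NA NA NA NA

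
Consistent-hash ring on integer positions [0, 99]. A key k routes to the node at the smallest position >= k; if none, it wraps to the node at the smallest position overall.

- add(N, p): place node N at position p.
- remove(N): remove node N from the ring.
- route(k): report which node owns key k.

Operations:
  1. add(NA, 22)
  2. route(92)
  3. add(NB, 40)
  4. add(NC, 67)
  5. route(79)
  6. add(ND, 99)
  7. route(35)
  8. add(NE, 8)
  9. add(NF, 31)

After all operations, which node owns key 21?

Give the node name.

Op 1: add NA@22 -> ring=[22:NA]
Op 2: route key 92: none >= 92, wrap to smallest pos 22 -> NA
Op 3: add NB@40 -> ring=[22:NA,40:NB]
Op 4: add NC@67 -> ring=[22:NA,40:NB,67:NC]
Op 5: route key 79: none >= 79, wrap to smallest pos 22 -> NA
Op 6: add ND@99 -> ring=[22:NA,40:NB,67:NC,99:ND]
Op 7: route key 35: smallest pos >= 35 is 40 -> NB
Op 8: add NE@8 -> ring=[8:NE,22:NA,40:NB,67:NC,99:ND]
Op 9: add NF@31 -> ring=[8:NE,22:NA,31:NF,40:NB,67:NC,99:ND]
Final route key 21: smallest pos >= 21 is 22 -> NA

Answer: NA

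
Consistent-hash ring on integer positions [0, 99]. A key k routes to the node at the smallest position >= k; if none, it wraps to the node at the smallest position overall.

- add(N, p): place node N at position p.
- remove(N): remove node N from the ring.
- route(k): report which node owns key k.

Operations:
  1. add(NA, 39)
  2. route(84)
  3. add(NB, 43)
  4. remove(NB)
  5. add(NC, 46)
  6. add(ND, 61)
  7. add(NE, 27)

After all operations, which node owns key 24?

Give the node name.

Answer: NE

Derivation:
Op 1: add NA@39 -> ring=[39:NA]
Op 2: route key 84: none >= 84, wrap to smallest pos 39 -> NA
Op 3: add NB@43 -> ring=[39:NA,43:NB]
Op 4: remove NB -> ring=[39:NA]
Op 5: add NC@46 -> ring=[39:NA,46:NC]
Op 6: add ND@61 -> ring=[39:NA,46:NC,61:ND]
Op 7: add NE@27 -> ring=[27:NE,39:NA,46:NC,61:ND]
Final route key 24: smallest pos >= 24 is 27 -> NE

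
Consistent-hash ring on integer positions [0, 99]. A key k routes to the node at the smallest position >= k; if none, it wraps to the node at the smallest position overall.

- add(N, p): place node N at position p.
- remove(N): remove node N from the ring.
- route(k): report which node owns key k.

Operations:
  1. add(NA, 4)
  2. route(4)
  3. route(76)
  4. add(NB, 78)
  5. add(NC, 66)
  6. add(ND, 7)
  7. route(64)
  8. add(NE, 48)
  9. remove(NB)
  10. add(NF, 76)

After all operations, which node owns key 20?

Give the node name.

Answer: NE

Derivation:
Op 1: add NA@4 -> ring=[4:NA]
Op 2: route key 4: smallest pos >= 4 is 4 -> NA
Op 3: route key 76: none >= 76, wrap to smallest pos 4 -> NA
Op 4: add NB@78 -> ring=[4:NA,78:NB]
Op 5: add NC@66 -> ring=[4:NA,66:NC,78:NB]
Op 6: add ND@7 -> ring=[4:NA,7:ND,66:NC,78:NB]
Op 7: route key 64: smallest pos >= 64 is 66 -> NC
Op 8: add NE@48 -> ring=[4:NA,7:ND,48:NE,66:NC,78:NB]
Op 9: remove NB -> ring=[4:NA,7:ND,48:NE,66:NC]
Op 10: add NF@76 -> ring=[4:NA,7:ND,48:NE,66:NC,76:NF]
Final route key 20: smallest pos >= 20 is 48 -> NE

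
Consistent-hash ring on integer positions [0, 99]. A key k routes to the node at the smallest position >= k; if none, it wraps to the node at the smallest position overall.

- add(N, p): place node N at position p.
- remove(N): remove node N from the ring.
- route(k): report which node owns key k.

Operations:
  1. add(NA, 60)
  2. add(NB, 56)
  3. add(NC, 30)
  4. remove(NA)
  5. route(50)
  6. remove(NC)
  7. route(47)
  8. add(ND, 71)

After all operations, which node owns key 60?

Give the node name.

Answer: ND

Derivation:
Op 1: add NA@60 -> ring=[60:NA]
Op 2: add NB@56 -> ring=[56:NB,60:NA]
Op 3: add NC@30 -> ring=[30:NC,56:NB,60:NA]
Op 4: remove NA -> ring=[30:NC,56:NB]
Op 5: route key 50: smallest pos >= 50 is 56 -> NB
Op 6: remove NC -> ring=[56:NB]
Op 7: route key 47: smallest pos >= 47 is 56 -> NB
Op 8: add ND@71 -> ring=[56:NB,71:ND]
Final route key 60: smallest pos >= 60 is 71 -> ND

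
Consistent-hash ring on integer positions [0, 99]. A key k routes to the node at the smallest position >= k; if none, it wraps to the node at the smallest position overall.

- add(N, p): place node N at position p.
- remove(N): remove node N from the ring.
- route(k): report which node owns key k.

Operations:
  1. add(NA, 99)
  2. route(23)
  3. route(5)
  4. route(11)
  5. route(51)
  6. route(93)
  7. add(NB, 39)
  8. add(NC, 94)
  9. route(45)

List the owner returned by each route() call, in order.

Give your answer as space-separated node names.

Op 1: add NA@99 -> ring=[99:NA]
Op 2: route key 23: smallest pos >= 23 is 99 -> NA
Op 3: route key 5: smallest pos >= 5 is 99 -> NA
Op 4: route key 11: smallest pos >= 11 is 99 -> NA
Op 5: route key 51: smallest pos >= 51 is 99 -> NA
Op 6: route key 93: smallest pos >= 93 is 99 -> NA
Op 7: add NB@39 -> ring=[39:NB,99:NA]
Op 8: add NC@94 -> ring=[39:NB,94:NC,99:NA]
Op 9: route key 45: smallest pos >= 45 is 94 -> NC

Answer: NA NA NA NA NA NC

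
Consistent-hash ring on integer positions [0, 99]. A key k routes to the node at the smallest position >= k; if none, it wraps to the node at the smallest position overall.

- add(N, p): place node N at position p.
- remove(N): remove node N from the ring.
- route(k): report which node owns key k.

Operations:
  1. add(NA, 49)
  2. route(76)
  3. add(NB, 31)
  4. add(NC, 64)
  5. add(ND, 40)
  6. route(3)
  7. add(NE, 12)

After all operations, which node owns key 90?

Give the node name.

Op 1: add NA@49 -> ring=[49:NA]
Op 2: route key 76: none >= 76, wrap to smallest pos 49 -> NA
Op 3: add NB@31 -> ring=[31:NB,49:NA]
Op 4: add NC@64 -> ring=[31:NB,49:NA,64:NC]
Op 5: add ND@40 -> ring=[31:NB,40:ND,49:NA,64:NC]
Op 6: route key 3: smallest pos >= 3 is 31 -> NB
Op 7: add NE@12 -> ring=[12:NE,31:NB,40:ND,49:NA,64:NC]
Final route key 90: none >= 90, wrap to smallest pos 12 -> NE

Answer: NE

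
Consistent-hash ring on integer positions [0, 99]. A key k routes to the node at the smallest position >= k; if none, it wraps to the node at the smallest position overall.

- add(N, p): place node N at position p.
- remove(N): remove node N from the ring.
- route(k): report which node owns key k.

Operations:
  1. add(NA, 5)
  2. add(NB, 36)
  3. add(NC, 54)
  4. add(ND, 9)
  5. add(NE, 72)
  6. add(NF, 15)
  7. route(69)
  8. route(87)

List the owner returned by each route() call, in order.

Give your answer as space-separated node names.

Answer: NE NA

Derivation:
Op 1: add NA@5 -> ring=[5:NA]
Op 2: add NB@36 -> ring=[5:NA,36:NB]
Op 3: add NC@54 -> ring=[5:NA,36:NB,54:NC]
Op 4: add ND@9 -> ring=[5:NA,9:ND,36:NB,54:NC]
Op 5: add NE@72 -> ring=[5:NA,9:ND,36:NB,54:NC,72:NE]
Op 6: add NF@15 -> ring=[5:NA,9:ND,15:NF,36:NB,54:NC,72:NE]
Op 7: route key 69: smallest pos >= 69 is 72 -> NE
Op 8: route key 87: none >= 87, wrap to smallest pos 5 -> NA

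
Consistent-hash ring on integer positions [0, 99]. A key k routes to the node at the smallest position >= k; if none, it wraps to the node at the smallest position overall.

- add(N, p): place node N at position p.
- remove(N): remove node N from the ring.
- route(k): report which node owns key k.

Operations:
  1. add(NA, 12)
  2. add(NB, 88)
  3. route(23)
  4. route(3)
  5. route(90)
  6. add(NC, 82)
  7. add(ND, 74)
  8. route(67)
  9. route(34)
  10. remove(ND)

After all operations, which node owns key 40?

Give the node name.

Op 1: add NA@12 -> ring=[12:NA]
Op 2: add NB@88 -> ring=[12:NA,88:NB]
Op 3: route key 23: smallest pos >= 23 is 88 -> NB
Op 4: route key 3: smallest pos >= 3 is 12 -> NA
Op 5: route key 90: none >= 90, wrap to smallest pos 12 -> NA
Op 6: add NC@82 -> ring=[12:NA,82:NC,88:NB]
Op 7: add ND@74 -> ring=[12:NA,74:ND,82:NC,88:NB]
Op 8: route key 67: smallest pos >= 67 is 74 -> ND
Op 9: route key 34: smallest pos >= 34 is 74 -> ND
Op 10: remove ND -> ring=[12:NA,82:NC,88:NB]
Final route key 40: smallest pos >= 40 is 82 -> NC

Answer: NC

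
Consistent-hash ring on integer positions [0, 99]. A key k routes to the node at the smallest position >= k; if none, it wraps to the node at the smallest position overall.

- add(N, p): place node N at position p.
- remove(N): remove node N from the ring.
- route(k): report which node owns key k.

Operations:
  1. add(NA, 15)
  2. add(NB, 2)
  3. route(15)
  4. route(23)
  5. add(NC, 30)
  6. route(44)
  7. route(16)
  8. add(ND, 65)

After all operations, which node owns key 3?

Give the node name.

Op 1: add NA@15 -> ring=[15:NA]
Op 2: add NB@2 -> ring=[2:NB,15:NA]
Op 3: route key 15: smallest pos >= 15 is 15 -> NA
Op 4: route key 23: none >= 23, wrap to smallest pos 2 -> NB
Op 5: add NC@30 -> ring=[2:NB,15:NA,30:NC]
Op 6: route key 44: none >= 44, wrap to smallest pos 2 -> NB
Op 7: route key 16: smallest pos >= 16 is 30 -> NC
Op 8: add ND@65 -> ring=[2:NB,15:NA,30:NC,65:ND]
Final route key 3: smallest pos >= 3 is 15 -> NA

Answer: NA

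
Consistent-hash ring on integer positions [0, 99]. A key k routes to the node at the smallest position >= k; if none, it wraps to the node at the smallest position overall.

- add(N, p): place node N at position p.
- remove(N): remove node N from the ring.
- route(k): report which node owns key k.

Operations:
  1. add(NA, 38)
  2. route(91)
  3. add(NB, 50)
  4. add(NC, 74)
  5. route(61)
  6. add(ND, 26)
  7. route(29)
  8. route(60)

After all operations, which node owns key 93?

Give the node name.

Op 1: add NA@38 -> ring=[38:NA]
Op 2: route key 91: none >= 91, wrap to smallest pos 38 -> NA
Op 3: add NB@50 -> ring=[38:NA,50:NB]
Op 4: add NC@74 -> ring=[38:NA,50:NB,74:NC]
Op 5: route key 61: smallest pos >= 61 is 74 -> NC
Op 6: add ND@26 -> ring=[26:ND,38:NA,50:NB,74:NC]
Op 7: route key 29: smallest pos >= 29 is 38 -> NA
Op 8: route key 60: smallest pos >= 60 is 74 -> NC
Final route key 93: none >= 93, wrap to smallest pos 26 -> ND

Answer: ND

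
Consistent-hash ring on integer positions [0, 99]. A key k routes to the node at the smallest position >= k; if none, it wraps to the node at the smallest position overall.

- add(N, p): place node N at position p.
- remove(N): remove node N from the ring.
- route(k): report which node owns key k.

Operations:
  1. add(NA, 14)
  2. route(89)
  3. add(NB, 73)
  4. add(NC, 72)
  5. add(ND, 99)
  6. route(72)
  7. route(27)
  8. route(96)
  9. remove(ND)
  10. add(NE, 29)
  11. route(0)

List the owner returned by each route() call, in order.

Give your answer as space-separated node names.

Op 1: add NA@14 -> ring=[14:NA]
Op 2: route key 89: none >= 89, wrap to smallest pos 14 -> NA
Op 3: add NB@73 -> ring=[14:NA,73:NB]
Op 4: add NC@72 -> ring=[14:NA,72:NC,73:NB]
Op 5: add ND@99 -> ring=[14:NA,72:NC,73:NB,99:ND]
Op 6: route key 72: smallest pos >= 72 is 72 -> NC
Op 7: route key 27: smallest pos >= 27 is 72 -> NC
Op 8: route key 96: smallest pos >= 96 is 99 -> ND
Op 9: remove ND -> ring=[14:NA,72:NC,73:NB]
Op 10: add NE@29 -> ring=[14:NA,29:NE,72:NC,73:NB]
Op 11: route key 0: smallest pos >= 0 is 14 -> NA

Answer: NA NC NC ND NA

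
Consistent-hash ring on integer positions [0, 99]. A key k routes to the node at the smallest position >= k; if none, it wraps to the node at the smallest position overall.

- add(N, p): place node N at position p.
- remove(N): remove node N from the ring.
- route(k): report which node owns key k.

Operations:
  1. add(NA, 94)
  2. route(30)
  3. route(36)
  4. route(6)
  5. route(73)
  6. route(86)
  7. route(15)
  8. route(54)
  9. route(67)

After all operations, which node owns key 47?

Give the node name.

Answer: NA

Derivation:
Op 1: add NA@94 -> ring=[94:NA]
Op 2: route key 30: smallest pos >= 30 is 94 -> NA
Op 3: route key 36: smallest pos >= 36 is 94 -> NA
Op 4: route key 6: smallest pos >= 6 is 94 -> NA
Op 5: route key 73: smallest pos >= 73 is 94 -> NA
Op 6: route key 86: smallest pos >= 86 is 94 -> NA
Op 7: route key 15: smallest pos >= 15 is 94 -> NA
Op 8: route key 54: smallest pos >= 54 is 94 -> NA
Op 9: route key 67: smallest pos >= 67 is 94 -> NA
Final route key 47: smallest pos >= 47 is 94 -> NA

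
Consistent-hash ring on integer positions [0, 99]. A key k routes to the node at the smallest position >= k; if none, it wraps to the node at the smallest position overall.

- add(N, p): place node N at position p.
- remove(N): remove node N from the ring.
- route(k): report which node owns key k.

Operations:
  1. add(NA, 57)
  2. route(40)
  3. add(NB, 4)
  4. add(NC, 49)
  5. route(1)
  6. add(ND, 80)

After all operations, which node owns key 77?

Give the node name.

Op 1: add NA@57 -> ring=[57:NA]
Op 2: route key 40: smallest pos >= 40 is 57 -> NA
Op 3: add NB@4 -> ring=[4:NB,57:NA]
Op 4: add NC@49 -> ring=[4:NB,49:NC,57:NA]
Op 5: route key 1: smallest pos >= 1 is 4 -> NB
Op 6: add ND@80 -> ring=[4:NB,49:NC,57:NA,80:ND]
Final route key 77: smallest pos >= 77 is 80 -> ND

Answer: ND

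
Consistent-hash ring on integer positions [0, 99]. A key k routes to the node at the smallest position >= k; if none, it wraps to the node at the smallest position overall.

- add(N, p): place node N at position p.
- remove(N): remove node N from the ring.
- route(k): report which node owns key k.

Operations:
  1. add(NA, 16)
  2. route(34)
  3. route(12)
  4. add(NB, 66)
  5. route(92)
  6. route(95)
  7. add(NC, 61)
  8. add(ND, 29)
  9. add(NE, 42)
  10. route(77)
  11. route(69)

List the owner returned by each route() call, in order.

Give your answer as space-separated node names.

Op 1: add NA@16 -> ring=[16:NA]
Op 2: route key 34: none >= 34, wrap to smallest pos 16 -> NA
Op 3: route key 12: smallest pos >= 12 is 16 -> NA
Op 4: add NB@66 -> ring=[16:NA,66:NB]
Op 5: route key 92: none >= 92, wrap to smallest pos 16 -> NA
Op 6: route key 95: none >= 95, wrap to smallest pos 16 -> NA
Op 7: add NC@61 -> ring=[16:NA,61:NC,66:NB]
Op 8: add ND@29 -> ring=[16:NA,29:ND,61:NC,66:NB]
Op 9: add NE@42 -> ring=[16:NA,29:ND,42:NE,61:NC,66:NB]
Op 10: route key 77: none >= 77, wrap to smallest pos 16 -> NA
Op 11: route key 69: none >= 69, wrap to smallest pos 16 -> NA

Answer: NA NA NA NA NA NA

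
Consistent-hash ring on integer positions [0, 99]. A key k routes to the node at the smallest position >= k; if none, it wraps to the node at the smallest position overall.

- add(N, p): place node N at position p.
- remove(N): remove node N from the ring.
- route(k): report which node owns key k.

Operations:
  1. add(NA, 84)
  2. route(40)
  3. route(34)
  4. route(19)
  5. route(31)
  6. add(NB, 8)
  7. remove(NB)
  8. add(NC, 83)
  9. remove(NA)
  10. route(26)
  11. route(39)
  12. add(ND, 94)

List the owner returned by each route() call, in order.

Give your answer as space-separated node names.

Answer: NA NA NA NA NC NC

Derivation:
Op 1: add NA@84 -> ring=[84:NA]
Op 2: route key 40: smallest pos >= 40 is 84 -> NA
Op 3: route key 34: smallest pos >= 34 is 84 -> NA
Op 4: route key 19: smallest pos >= 19 is 84 -> NA
Op 5: route key 31: smallest pos >= 31 is 84 -> NA
Op 6: add NB@8 -> ring=[8:NB,84:NA]
Op 7: remove NB -> ring=[84:NA]
Op 8: add NC@83 -> ring=[83:NC,84:NA]
Op 9: remove NA -> ring=[83:NC]
Op 10: route key 26: smallest pos >= 26 is 83 -> NC
Op 11: route key 39: smallest pos >= 39 is 83 -> NC
Op 12: add ND@94 -> ring=[83:NC,94:ND]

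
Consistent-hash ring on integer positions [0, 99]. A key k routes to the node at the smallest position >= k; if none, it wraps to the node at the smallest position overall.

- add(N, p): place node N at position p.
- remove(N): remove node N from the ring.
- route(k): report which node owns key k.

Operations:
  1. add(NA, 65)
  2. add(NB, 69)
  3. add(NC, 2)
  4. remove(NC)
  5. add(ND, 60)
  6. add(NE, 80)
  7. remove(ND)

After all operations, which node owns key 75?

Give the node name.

Answer: NE

Derivation:
Op 1: add NA@65 -> ring=[65:NA]
Op 2: add NB@69 -> ring=[65:NA,69:NB]
Op 3: add NC@2 -> ring=[2:NC,65:NA,69:NB]
Op 4: remove NC -> ring=[65:NA,69:NB]
Op 5: add ND@60 -> ring=[60:ND,65:NA,69:NB]
Op 6: add NE@80 -> ring=[60:ND,65:NA,69:NB,80:NE]
Op 7: remove ND -> ring=[65:NA,69:NB,80:NE]
Final route key 75: smallest pos >= 75 is 80 -> NE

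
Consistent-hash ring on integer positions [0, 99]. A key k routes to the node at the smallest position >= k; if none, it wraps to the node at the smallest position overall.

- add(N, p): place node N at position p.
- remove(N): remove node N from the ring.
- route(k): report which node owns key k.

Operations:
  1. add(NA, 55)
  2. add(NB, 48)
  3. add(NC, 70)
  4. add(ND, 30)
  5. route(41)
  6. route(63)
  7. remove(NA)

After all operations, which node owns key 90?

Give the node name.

Op 1: add NA@55 -> ring=[55:NA]
Op 2: add NB@48 -> ring=[48:NB,55:NA]
Op 3: add NC@70 -> ring=[48:NB,55:NA,70:NC]
Op 4: add ND@30 -> ring=[30:ND,48:NB,55:NA,70:NC]
Op 5: route key 41: smallest pos >= 41 is 48 -> NB
Op 6: route key 63: smallest pos >= 63 is 70 -> NC
Op 7: remove NA -> ring=[30:ND,48:NB,70:NC]
Final route key 90: none >= 90, wrap to smallest pos 30 -> ND

Answer: ND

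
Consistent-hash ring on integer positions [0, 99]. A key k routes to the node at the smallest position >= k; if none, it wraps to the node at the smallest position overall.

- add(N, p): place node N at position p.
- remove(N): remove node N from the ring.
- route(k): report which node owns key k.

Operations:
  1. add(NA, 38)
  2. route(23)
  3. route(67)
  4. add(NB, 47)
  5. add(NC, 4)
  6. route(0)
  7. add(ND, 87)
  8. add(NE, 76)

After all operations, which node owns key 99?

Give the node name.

Answer: NC

Derivation:
Op 1: add NA@38 -> ring=[38:NA]
Op 2: route key 23: smallest pos >= 23 is 38 -> NA
Op 3: route key 67: none >= 67, wrap to smallest pos 38 -> NA
Op 4: add NB@47 -> ring=[38:NA,47:NB]
Op 5: add NC@4 -> ring=[4:NC,38:NA,47:NB]
Op 6: route key 0: smallest pos >= 0 is 4 -> NC
Op 7: add ND@87 -> ring=[4:NC,38:NA,47:NB,87:ND]
Op 8: add NE@76 -> ring=[4:NC,38:NA,47:NB,76:NE,87:ND]
Final route key 99: none >= 99, wrap to smallest pos 4 -> NC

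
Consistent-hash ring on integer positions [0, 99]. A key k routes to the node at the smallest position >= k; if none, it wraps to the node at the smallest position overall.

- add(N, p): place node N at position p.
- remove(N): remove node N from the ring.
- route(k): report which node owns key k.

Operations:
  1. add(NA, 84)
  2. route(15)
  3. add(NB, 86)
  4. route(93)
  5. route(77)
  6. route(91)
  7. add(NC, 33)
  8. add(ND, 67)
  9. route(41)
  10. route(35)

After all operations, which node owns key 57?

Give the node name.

Op 1: add NA@84 -> ring=[84:NA]
Op 2: route key 15: smallest pos >= 15 is 84 -> NA
Op 3: add NB@86 -> ring=[84:NA,86:NB]
Op 4: route key 93: none >= 93, wrap to smallest pos 84 -> NA
Op 5: route key 77: smallest pos >= 77 is 84 -> NA
Op 6: route key 91: none >= 91, wrap to smallest pos 84 -> NA
Op 7: add NC@33 -> ring=[33:NC,84:NA,86:NB]
Op 8: add ND@67 -> ring=[33:NC,67:ND,84:NA,86:NB]
Op 9: route key 41: smallest pos >= 41 is 67 -> ND
Op 10: route key 35: smallest pos >= 35 is 67 -> ND
Final route key 57: smallest pos >= 57 is 67 -> ND

Answer: ND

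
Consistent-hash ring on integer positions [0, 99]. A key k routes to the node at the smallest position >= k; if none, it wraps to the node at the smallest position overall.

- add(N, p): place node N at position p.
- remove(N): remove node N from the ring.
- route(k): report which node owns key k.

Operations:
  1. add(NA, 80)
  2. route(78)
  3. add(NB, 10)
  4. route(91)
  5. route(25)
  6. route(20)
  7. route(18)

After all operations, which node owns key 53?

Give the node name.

Op 1: add NA@80 -> ring=[80:NA]
Op 2: route key 78: smallest pos >= 78 is 80 -> NA
Op 3: add NB@10 -> ring=[10:NB,80:NA]
Op 4: route key 91: none >= 91, wrap to smallest pos 10 -> NB
Op 5: route key 25: smallest pos >= 25 is 80 -> NA
Op 6: route key 20: smallest pos >= 20 is 80 -> NA
Op 7: route key 18: smallest pos >= 18 is 80 -> NA
Final route key 53: smallest pos >= 53 is 80 -> NA

Answer: NA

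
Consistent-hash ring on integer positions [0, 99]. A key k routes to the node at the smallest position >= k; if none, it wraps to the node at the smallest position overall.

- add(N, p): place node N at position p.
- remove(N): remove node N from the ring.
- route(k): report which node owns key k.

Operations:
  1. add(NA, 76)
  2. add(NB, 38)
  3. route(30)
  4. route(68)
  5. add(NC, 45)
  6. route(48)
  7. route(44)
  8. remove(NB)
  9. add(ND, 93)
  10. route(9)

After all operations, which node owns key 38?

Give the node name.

Answer: NC

Derivation:
Op 1: add NA@76 -> ring=[76:NA]
Op 2: add NB@38 -> ring=[38:NB,76:NA]
Op 3: route key 30: smallest pos >= 30 is 38 -> NB
Op 4: route key 68: smallest pos >= 68 is 76 -> NA
Op 5: add NC@45 -> ring=[38:NB,45:NC,76:NA]
Op 6: route key 48: smallest pos >= 48 is 76 -> NA
Op 7: route key 44: smallest pos >= 44 is 45 -> NC
Op 8: remove NB -> ring=[45:NC,76:NA]
Op 9: add ND@93 -> ring=[45:NC,76:NA,93:ND]
Op 10: route key 9: smallest pos >= 9 is 45 -> NC
Final route key 38: smallest pos >= 38 is 45 -> NC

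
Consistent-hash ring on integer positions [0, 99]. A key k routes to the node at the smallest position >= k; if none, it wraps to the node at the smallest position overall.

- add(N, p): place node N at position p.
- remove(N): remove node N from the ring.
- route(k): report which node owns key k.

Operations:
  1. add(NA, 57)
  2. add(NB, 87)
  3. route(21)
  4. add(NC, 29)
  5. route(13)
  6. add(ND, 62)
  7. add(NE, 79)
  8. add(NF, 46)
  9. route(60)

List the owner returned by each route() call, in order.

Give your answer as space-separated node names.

Answer: NA NC ND

Derivation:
Op 1: add NA@57 -> ring=[57:NA]
Op 2: add NB@87 -> ring=[57:NA,87:NB]
Op 3: route key 21: smallest pos >= 21 is 57 -> NA
Op 4: add NC@29 -> ring=[29:NC,57:NA,87:NB]
Op 5: route key 13: smallest pos >= 13 is 29 -> NC
Op 6: add ND@62 -> ring=[29:NC,57:NA,62:ND,87:NB]
Op 7: add NE@79 -> ring=[29:NC,57:NA,62:ND,79:NE,87:NB]
Op 8: add NF@46 -> ring=[29:NC,46:NF,57:NA,62:ND,79:NE,87:NB]
Op 9: route key 60: smallest pos >= 60 is 62 -> ND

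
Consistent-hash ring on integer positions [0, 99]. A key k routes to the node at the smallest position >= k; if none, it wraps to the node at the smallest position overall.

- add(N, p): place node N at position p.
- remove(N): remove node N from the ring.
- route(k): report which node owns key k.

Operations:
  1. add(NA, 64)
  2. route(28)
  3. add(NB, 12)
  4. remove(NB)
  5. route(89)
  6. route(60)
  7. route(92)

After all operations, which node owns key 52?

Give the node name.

Op 1: add NA@64 -> ring=[64:NA]
Op 2: route key 28: smallest pos >= 28 is 64 -> NA
Op 3: add NB@12 -> ring=[12:NB,64:NA]
Op 4: remove NB -> ring=[64:NA]
Op 5: route key 89: none >= 89, wrap to smallest pos 64 -> NA
Op 6: route key 60: smallest pos >= 60 is 64 -> NA
Op 7: route key 92: none >= 92, wrap to smallest pos 64 -> NA
Final route key 52: smallest pos >= 52 is 64 -> NA

Answer: NA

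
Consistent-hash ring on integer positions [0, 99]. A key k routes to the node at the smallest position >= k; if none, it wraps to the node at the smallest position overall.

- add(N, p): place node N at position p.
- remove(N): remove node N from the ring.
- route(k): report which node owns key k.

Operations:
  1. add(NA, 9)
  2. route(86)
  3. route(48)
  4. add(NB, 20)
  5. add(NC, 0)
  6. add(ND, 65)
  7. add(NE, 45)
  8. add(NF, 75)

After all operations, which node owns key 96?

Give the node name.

Op 1: add NA@9 -> ring=[9:NA]
Op 2: route key 86: none >= 86, wrap to smallest pos 9 -> NA
Op 3: route key 48: none >= 48, wrap to smallest pos 9 -> NA
Op 4: add NB@20 -> ring=[9:NA,20:NB]
Op 5: add NC@0 -> ring=[0:NC,9:NA,20:NB]
Op 6: add ND@65 -> ring=[0:NC,9:NA,20:NB,65:ND]
Op 7: add NE@45 -> ring=[0:NC,9:NA,20:NB,45:NE,65:ND]
Op 8: add NF@75 -> ring=[0:NC,9:NA,20:NB,45:NE,65:ND,75:NF]
Final route key 96: none >= 96, wrap to smallest pos 0 -> NC

Answer: NC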